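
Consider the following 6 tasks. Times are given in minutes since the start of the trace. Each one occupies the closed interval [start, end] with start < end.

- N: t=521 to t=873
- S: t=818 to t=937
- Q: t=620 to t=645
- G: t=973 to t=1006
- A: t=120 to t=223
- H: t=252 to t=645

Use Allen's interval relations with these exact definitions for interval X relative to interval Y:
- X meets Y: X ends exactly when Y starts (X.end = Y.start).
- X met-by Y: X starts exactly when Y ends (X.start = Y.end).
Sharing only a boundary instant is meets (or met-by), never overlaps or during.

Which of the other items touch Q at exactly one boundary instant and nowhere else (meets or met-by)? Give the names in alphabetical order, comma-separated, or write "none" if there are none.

none

Target Q = [t=620, t=645].
A [t=120, t=223] → before → no.
G [t=973, t=1006] → after → no.
H [t=252, t=645] → finished-by → no.
N [t=521, t=873] → contains → no.
S [t=818, t=937] → after → no.
Result: none.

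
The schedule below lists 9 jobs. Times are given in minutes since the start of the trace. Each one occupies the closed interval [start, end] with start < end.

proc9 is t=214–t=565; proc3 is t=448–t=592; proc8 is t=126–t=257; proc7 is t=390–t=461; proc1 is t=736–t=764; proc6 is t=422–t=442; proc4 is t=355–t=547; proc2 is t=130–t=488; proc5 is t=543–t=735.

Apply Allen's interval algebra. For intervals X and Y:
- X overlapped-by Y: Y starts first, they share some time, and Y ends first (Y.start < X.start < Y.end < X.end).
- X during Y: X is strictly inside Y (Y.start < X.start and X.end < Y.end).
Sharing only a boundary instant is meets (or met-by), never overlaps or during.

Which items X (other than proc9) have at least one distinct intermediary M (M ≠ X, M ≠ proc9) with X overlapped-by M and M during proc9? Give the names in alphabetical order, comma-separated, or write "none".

proc3, proc5

Target proc9 = [t=214, t=565].
Intermediaries M with M during proc9: proc4, proc6, proc7.
Via proc4 — items with X overlapped-by proc4: proc3, proc5.
Via proc6 — items with X overlapped-by proc6: none.
Via proc7 — items with X overlapped-by proc7: proc3.
Union: proc3, proc5.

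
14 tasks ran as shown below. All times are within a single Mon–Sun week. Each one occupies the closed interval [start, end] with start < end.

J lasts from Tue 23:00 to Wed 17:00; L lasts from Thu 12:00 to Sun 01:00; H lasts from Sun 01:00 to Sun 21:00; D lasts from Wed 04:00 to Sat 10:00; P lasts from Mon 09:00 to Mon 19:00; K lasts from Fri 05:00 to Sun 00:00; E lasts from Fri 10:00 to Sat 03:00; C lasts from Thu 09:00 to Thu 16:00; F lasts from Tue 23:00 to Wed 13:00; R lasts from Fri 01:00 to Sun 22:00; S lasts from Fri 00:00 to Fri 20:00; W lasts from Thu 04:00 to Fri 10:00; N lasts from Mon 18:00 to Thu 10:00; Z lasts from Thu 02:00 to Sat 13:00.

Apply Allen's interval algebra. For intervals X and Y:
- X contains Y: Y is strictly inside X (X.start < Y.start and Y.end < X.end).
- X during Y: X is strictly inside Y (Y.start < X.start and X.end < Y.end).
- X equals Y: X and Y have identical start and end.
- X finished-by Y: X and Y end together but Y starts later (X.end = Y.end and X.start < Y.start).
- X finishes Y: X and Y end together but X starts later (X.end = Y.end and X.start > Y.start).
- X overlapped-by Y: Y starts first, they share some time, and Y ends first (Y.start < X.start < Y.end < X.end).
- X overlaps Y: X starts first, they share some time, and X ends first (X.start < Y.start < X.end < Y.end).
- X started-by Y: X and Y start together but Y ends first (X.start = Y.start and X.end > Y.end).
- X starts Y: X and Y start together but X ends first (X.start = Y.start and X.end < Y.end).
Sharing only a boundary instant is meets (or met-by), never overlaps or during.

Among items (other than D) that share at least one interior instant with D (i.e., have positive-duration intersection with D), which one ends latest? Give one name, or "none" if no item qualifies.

Target D = [Wed 04:00, Sat 10:00].
C [Thu 09:00, Thu 16:00] → during → candidate.
E [Fri 10:00, Sat 03:00] → during → candidate.
F [Tue 23:00, Wed 13:00] → overlaps → candidate.
H [Sun 01:00, Sun 21:00] → after → excluded.
J [Tue 23:00, Wed 17:00] → overlaps → candidate.
K [Fri 05:00, Sun 00:00] → overlapped-by → candidate.
L [Thu 12:00, Sun 01:00] → overlapped-by → candidate.
N [Mon 18:00, Thu 10:00] → overlaps → candidate.
P [Mon 09:00, Mon 19:00] → before → excluded.
R [Fri 01:00, Sun 22:00] → overlapped-by → candidate.
S [Fri 00:00, Fri 20:00] → during → candidate.
W [Thu 04:00, Fri 10:00] → during → candidate.
Z [Thu 02:00, Sat 13:00] → overlapped-by → candidate.
Among candidates, latest end is Sun 22:00 → R.

R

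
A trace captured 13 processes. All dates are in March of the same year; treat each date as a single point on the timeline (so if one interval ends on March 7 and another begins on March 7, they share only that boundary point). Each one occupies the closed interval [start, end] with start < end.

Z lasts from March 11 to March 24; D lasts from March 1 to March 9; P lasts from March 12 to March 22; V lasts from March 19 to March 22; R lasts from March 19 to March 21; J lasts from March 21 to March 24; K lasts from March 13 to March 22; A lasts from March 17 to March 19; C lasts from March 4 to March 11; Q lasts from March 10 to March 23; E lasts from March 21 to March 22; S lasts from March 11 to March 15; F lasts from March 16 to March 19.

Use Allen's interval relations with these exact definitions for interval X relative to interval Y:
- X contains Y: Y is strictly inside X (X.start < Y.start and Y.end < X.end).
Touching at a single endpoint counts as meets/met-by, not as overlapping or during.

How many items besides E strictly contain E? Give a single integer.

Target E = [March 21, March 22].
A [March 17, March 19] → before → no.
C [March 4, March 11] → before → no.
D [March 1, March 9] → before → no.
F [March 16, March 19] → before → no.
J [March 21, March 24] → started-by → no.
K [March 13, March 22] → finished-by → no.
P [March 12, March 22] → finished-by → no.
Q [March 10, March 23] → contains → counts.
R [March 19, March 21] → meets → no.
S [March 11, March 15] → before → no.
V [March 19, March 22] → finished-by → no.
Z [March 11, March 24] → contains → counts.
Total: 2.

2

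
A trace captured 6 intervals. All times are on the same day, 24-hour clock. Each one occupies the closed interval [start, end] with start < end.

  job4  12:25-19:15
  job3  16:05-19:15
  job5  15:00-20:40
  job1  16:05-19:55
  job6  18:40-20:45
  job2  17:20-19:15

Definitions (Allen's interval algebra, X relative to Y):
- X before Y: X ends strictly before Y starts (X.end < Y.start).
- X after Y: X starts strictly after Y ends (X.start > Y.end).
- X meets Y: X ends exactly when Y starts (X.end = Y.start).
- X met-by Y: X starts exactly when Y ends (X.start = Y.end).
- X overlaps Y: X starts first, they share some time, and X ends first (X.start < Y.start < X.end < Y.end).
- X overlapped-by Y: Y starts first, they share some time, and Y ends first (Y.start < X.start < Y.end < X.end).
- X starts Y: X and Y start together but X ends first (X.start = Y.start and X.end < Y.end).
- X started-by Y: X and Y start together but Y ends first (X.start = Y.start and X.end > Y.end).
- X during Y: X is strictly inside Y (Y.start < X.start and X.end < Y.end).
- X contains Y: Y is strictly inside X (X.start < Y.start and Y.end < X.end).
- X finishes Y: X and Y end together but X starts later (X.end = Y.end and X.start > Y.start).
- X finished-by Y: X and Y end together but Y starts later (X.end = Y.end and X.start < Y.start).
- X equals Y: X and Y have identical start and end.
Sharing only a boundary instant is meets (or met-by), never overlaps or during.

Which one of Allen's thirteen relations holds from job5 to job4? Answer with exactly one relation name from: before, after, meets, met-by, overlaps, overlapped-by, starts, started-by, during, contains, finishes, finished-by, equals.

overlapped-by

job5 = [15:00, 20:40]; job4 = [12:25, 19:15].
Compare endpoints: job5.start > job4.start, job5.start < job4.end, job5.end > job4.start, job5.end > job4.end.
That pattern is 'overlapped-by'.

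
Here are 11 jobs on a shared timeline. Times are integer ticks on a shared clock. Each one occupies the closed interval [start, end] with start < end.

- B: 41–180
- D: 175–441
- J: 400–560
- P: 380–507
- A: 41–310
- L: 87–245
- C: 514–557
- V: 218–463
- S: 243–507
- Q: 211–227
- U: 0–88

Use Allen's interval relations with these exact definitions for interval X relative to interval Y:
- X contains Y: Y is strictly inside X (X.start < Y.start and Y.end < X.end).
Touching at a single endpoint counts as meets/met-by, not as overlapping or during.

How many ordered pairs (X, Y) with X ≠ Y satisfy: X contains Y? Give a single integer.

5

Checking all 110 ordered pairs for relation 'contains'; matching pairs in alphabetical order:
(A, L): A contains L ✓
(A, Q): A contains Q ✓
(D, Q): D contains Q ✓
(J, C): J contains C ✓
(L, Q): L contains Q ✓
Count: 5.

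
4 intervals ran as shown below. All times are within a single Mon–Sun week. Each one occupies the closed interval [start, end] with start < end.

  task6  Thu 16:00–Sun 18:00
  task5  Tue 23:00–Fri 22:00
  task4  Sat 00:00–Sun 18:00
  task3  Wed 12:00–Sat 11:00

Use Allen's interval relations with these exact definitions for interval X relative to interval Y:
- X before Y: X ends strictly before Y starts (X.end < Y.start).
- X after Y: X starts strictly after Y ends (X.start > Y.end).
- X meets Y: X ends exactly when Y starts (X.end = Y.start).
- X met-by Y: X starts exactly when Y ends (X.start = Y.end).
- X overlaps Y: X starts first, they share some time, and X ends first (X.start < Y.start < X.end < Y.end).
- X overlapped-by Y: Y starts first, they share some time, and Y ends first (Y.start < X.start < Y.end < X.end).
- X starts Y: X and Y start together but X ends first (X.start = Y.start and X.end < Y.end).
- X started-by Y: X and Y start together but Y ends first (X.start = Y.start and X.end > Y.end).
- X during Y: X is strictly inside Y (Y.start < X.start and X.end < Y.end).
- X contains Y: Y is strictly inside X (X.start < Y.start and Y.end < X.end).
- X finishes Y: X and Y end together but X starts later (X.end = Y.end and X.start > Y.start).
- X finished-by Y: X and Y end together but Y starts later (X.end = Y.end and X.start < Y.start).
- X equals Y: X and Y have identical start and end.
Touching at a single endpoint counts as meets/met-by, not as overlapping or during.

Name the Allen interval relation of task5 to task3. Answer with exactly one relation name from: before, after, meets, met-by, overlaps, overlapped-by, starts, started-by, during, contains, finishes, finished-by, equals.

overlaps

task5 = [Tue 23:00, Fri 22:00]; task3 = [Wed 12:00, Sat 11:00].
Compare endpoints: task5.start < task3.start, task5.start < task3.end, task5.end > task3.start, task5.end < task3.end.
That pattern is 'overlaps'.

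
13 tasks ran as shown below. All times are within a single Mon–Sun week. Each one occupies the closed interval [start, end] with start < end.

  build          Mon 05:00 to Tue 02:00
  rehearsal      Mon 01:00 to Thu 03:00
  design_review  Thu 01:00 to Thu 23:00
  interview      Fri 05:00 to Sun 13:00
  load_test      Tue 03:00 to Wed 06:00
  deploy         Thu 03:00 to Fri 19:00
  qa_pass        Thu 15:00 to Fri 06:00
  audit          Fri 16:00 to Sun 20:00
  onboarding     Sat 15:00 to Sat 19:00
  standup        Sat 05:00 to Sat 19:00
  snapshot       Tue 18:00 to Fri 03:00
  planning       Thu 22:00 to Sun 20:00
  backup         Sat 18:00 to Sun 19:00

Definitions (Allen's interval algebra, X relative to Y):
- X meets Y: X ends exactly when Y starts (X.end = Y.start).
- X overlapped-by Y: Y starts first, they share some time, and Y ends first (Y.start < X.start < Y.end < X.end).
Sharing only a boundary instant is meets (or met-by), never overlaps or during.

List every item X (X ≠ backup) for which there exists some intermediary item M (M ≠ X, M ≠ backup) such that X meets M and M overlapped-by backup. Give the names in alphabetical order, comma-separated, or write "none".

none

Target backup = [Sat 18:00, Sun 19:00].
Intermediaries M with M overlapped-by backup: none.
Union: none.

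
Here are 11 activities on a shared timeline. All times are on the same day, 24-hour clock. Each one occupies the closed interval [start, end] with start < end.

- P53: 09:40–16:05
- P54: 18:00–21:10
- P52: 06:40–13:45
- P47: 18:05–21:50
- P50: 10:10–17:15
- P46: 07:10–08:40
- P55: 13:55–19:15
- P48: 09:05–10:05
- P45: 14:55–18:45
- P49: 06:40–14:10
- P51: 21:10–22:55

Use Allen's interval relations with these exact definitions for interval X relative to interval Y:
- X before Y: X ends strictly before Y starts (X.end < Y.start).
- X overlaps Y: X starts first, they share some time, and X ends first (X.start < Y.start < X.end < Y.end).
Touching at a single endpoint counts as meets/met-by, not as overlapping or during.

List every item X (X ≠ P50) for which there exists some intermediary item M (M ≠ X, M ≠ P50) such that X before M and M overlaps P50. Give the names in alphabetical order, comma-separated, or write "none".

P46

Target P50 = [10:10, 17:15].
Intermediaries M with M overlaps P50: P49, P52, P53.
Via P49 — items with X before P49: none.
Via P52 — items with X before P52: none.
Via P53 — items with X before P53: P46.
Union: P46.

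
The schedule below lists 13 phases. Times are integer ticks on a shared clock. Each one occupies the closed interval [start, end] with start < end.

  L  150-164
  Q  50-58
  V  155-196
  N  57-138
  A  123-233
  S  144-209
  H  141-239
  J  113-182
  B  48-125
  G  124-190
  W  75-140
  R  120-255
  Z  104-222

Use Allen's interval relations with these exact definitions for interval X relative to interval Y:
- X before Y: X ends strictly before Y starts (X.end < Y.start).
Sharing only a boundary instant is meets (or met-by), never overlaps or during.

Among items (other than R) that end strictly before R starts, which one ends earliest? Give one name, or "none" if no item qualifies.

Target R = [120, 255].
A [123, 233] → during → excluded.
B [48, 125] → overlaps → excluded.
G [124, 190] → during → excluded.
H [141, 239] → during → excluded.
J [113, 182] → overlaps → excluded.
L [150, 164] → during → excluded.
N [57, 138] → overlaps → excluded.
Q [50, 58] → before → candidate.
S [144, 209] → during → excluded.
V [155, 196] → during → excluded.
W [75, 140] → overlaps → excluded.
Z [104, 222] → overlaps → excluded.
Among candidates, earliest end is 58 → Q.

Q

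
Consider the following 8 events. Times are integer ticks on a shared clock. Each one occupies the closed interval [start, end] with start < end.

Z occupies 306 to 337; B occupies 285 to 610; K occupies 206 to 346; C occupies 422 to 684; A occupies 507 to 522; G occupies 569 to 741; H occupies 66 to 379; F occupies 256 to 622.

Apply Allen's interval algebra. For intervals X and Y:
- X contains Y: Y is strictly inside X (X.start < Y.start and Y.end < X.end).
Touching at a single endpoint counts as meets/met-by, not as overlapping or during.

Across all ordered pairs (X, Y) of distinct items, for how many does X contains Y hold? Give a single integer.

Checking all 56 ordered pairs for relation 'contains'; matching pairs in alphabetical order:
(B, A): B contains A ✓
(B, Z): B contains Z ✓
(C, A): C contains A ✓
(F, A): F contains A ✓
(F, B): F contains B ✓
(F, Z): F contains Z ✓
(H, K): H contains K ✓
(H, Z): H contains Z ✓
(K, Z): K contains Z ✓
Count: 9.

9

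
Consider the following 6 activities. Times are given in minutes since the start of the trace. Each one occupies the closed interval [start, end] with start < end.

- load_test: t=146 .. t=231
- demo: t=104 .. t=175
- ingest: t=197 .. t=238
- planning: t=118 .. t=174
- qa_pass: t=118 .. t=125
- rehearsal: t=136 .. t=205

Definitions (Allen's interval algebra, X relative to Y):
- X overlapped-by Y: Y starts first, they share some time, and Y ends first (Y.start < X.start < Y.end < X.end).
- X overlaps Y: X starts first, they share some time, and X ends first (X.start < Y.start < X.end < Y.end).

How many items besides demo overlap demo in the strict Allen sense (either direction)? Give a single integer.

Target demo = [t=104, t=175].
ingest [t=197, t=238] → after → no.
load_test [t=146, t=231] → overlapped-by → counts.
planning [t=118, t=174] → during → no.
qa_pass [t=118, t=125] → during → no.
rehearsal [t=136, t=205] → overlapped-by → counts.
Total: 2.

2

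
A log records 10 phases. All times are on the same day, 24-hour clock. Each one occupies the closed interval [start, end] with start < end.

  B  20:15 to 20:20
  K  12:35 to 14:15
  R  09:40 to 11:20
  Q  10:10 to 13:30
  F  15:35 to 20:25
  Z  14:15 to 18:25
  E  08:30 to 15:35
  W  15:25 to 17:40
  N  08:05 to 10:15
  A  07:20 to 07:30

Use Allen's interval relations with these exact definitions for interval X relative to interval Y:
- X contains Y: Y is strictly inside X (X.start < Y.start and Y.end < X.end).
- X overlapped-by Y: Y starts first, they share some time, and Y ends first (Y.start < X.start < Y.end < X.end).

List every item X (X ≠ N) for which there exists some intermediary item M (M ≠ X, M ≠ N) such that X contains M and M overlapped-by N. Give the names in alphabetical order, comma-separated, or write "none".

Target N = [08:05, 10:15].
Intermediaries M with M overlapped-by N: E, Q, R.
Via E — items with X contains E: none.
Via Q — items with X contains Q: E.
Via R — items with X contains R: E.
Union: E.

E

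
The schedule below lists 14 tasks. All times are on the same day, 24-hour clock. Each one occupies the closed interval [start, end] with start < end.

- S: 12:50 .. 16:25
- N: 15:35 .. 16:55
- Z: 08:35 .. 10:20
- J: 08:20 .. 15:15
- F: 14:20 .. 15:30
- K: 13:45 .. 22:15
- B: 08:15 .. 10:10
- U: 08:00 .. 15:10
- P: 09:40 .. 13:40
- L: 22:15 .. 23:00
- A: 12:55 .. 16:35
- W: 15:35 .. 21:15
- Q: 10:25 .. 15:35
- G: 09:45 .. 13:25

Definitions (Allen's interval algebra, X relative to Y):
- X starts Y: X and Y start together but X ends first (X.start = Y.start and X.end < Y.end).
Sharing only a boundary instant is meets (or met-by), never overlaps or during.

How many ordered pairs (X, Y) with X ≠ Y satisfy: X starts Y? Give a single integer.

1

Checking all 182 ordered pairs for relation 'starts'; matching pairs in alphabetical order:
(N, W): N starts W ✓
Count: 1.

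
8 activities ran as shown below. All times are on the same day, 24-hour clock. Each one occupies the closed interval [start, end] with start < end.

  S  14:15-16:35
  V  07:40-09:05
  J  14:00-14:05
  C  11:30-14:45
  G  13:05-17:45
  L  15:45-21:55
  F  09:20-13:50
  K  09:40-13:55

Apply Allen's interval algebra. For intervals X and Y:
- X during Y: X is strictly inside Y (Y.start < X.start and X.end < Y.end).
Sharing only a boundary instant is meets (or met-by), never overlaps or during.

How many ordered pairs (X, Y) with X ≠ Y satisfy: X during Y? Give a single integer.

3

Checking all 56 ordered pairs for relation 'during'; matching pairs in alphabetical order:
(J, C): J during C ✓
(J, G): J during G ✓
(S, G): S during G ✓
Count: 3.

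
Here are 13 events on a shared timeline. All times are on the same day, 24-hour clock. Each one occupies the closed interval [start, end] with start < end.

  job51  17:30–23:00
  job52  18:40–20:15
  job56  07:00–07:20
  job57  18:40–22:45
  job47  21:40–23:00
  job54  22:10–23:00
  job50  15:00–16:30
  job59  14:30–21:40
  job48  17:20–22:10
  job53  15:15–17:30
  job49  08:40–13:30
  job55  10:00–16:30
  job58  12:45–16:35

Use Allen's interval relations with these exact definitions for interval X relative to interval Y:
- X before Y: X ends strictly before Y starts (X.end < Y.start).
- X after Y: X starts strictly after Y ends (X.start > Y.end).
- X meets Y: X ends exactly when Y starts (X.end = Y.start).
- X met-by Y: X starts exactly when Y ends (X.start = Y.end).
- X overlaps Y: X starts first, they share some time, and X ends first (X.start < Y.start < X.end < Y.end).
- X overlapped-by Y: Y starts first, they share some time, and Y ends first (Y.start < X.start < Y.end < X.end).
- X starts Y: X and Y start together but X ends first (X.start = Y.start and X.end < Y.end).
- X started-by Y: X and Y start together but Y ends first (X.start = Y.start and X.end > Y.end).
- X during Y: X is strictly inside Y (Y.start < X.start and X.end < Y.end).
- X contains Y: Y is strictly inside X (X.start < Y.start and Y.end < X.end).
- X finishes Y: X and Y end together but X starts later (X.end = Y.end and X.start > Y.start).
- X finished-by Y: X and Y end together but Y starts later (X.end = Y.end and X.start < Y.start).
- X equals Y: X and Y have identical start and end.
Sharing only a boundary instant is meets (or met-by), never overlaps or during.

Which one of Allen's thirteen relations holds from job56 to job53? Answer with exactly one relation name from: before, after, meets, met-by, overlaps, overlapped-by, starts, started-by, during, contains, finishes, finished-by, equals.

job56 = [07:00, 07:20]; job53 = [15:15, 17:30].
Compare endpoints: job56.start < job53.start, job56.start < job53.end, job56.end < job53.start, job56.end < job53.end.
That pattern is 'before'.

before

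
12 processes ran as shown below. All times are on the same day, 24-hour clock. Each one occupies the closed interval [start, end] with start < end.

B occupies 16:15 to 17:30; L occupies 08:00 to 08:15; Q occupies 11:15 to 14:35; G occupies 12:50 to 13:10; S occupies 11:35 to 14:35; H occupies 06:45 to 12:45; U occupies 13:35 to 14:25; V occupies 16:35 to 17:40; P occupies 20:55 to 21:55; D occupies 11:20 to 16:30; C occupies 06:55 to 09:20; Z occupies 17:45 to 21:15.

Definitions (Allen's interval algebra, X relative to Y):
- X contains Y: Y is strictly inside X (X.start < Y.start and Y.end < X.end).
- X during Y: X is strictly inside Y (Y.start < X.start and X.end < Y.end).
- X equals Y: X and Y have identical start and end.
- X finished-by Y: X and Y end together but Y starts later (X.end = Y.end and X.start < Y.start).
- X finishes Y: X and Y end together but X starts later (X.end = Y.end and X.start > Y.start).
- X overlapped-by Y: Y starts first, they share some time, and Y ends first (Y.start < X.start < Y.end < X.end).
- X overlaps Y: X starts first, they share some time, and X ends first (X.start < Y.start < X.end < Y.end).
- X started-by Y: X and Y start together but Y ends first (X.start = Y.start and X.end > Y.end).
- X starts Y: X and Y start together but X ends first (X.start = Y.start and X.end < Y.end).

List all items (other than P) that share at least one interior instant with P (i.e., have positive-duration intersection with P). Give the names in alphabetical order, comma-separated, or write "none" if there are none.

Target P = [20:55, 21:55].
B [16:15, 17:30] → before → no.
C [06:55, 09:20] → before → no.
D [11:20, 16:30] → before → no.
G [12:50, 13:10] → before → no.
H [06:45, 12:45] → before → no.
L [08:00, 08:15] → before → no.
Q [11:15, 14:35] → before → no.
S [11:35, 14:35] → before → no.
U [13:35, 14:25] → before → no.
V [16:35, 17:40] → before → no.
Z [17:45, 21:15] → overlaps → yes.
Result: Z.

Z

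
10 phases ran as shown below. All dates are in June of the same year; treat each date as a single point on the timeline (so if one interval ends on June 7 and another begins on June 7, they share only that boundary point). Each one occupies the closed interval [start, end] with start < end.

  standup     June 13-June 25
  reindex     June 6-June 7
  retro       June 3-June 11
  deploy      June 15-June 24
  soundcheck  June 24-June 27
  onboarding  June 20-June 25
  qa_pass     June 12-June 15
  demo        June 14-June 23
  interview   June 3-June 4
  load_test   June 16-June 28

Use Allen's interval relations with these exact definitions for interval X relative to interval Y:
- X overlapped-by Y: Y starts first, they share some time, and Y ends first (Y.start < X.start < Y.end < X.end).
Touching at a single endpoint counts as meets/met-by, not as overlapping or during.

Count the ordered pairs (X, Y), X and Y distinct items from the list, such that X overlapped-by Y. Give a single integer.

Checking all 90 ordered pairs for relation 'overlapped-by'; matching pairs in alphabetical order:
(demo, qa_pass): demo overlapped-by qa_pass ✓
(deploy, demo): deploy overlapped-by demo ✓
(load_test, demo): load_test overlapped-by demo ✓
(load_test, deploy): load_test overlapped-by deploy ✓
(load_test, standup): load_test overlapped-by standup ✓
(onboarding, demo): onboarding overlapped-by demo ✓
(onboarding, deploy): onboarding overlapped-by deploy ✓
(soundcheck, onboarding): soundcheck overlapped-by onboarding ✓
(soundcheck, standup): soundcheck overlapped-by standup ✓
(standup, qa_pass): standup overlapped-by qa_pass ✓
Count: 10.

10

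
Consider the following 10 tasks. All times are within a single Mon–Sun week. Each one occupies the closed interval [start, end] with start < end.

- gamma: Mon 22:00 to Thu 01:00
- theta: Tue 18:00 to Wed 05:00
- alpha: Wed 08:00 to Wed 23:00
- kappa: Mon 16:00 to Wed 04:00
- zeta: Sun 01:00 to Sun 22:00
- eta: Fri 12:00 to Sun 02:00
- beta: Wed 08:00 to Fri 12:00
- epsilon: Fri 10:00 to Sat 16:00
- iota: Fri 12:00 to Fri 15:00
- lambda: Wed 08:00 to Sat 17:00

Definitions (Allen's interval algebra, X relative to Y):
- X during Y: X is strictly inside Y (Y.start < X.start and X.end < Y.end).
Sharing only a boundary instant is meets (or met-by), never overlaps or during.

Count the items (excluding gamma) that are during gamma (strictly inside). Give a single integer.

2

Target gamma = [Mon 22:00, Thu 01:00].
alpha [Wed 08:00, Wed 23:00] → during → counts.
beta [Wed 08:00, Fri 12:00] → overlapped-by → no.
epsilon [Fri 10:00, Sat 16:00] → after → no.
eta [Fri 12:00, Sun 02:00] → after → no.
iota [Fri 12:00, Fri 15:00] → after → no.
kappa [Mon 16:00, Wed 04:00] → overlaps → no.
lambda [Wed 08:00, Sat 17:00] → overlapped-by → no.
theta [Tue 18:00, Wed 05:00] → during → counts.
zeta [Sun 01:00, Sun 22:00] → after → no.
Total: 2.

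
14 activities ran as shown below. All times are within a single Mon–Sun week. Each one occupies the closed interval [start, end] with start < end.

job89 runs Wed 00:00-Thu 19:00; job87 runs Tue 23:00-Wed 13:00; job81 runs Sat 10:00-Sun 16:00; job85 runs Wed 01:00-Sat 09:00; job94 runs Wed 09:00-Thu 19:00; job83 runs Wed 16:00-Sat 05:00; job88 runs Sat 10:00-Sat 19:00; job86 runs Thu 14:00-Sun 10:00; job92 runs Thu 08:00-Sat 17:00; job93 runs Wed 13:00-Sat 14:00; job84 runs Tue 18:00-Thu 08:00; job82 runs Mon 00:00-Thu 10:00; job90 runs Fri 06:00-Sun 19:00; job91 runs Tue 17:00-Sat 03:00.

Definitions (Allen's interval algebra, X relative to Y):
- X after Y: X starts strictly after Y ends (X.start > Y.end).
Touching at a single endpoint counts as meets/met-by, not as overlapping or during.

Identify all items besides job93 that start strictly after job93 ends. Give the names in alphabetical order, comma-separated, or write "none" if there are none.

none

Target job93 = [Wed 13:00, Sat 14:00].
job81 [Sat 10:00, Sun 16:00] → overlapped-by → no.
job82 [Mon 00:00, Thu 10:00] → overlaps → no.
job83 [Wed 16:00, Sat 05:00] → during → no.
job84 [Tue 18:00, Thu 08:00] → overlaps → no.
job85 [Wed 01:00, Sat 09:00] → overlaps → no.
job86 [Thu 14:00, Sun 10:00] → overlapped-by → no.
job87 [Tue 23:00, Wed 13:00] → meets → no.
job88 [Sat 10:00, Sat 19:00] → overlapped-by → no.
job89 [Wed 00:00, Thu 19:00] → overlaps → no.
job90 [Fri 06:00, Sun 19:00] → overlapped-by → no.
job91 [Tue 17:00, Sat 03:00] → overlaps → no.
job92 [Thu 08:00, Sat 17:00] → overlapped-by → no.
job94 [Wed 09:00, Thu 19:00] → overlaps → no.
Result: none.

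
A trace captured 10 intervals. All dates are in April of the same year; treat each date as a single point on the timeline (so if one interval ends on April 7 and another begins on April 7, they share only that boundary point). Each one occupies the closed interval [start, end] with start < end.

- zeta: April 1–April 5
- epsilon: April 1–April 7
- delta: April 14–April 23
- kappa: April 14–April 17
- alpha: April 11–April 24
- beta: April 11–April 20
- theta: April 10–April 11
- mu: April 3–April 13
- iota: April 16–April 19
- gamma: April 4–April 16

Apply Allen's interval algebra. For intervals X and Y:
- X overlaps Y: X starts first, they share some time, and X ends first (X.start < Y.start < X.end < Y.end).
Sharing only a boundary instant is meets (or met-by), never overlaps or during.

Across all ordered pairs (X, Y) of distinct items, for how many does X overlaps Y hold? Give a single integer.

Checking all 90 ordered pairs for relation 'overlaps'; matching pairs in alphabetical order:
(beta, delta): beta overlaps delta ✓
(epsilon, gamma): epsilon overlaps gamma ✓
(epsilon, mu): epsilon overlaps mu ✓
(gamma, alpha): gamma overlaps alpha ✓
(gamma, beta): gamma overlaps beta ✓
(gamma, delta): gamma overlaps delta ✓
(gamma, kappa): gamma overlaps kappa ✓
(kappa, iota): kappa overlaps iota ✓
(mu, alpha): mu overlaps alpha ✓
(mu, beta): mu overlaps beta ✓
(mu, gamma): mu overlaps gamma ✓
(zeta, gamma): zeta overlaps gamma ✓
(zeta, mu): zeta overlaps mu ✓
Count: 13.

13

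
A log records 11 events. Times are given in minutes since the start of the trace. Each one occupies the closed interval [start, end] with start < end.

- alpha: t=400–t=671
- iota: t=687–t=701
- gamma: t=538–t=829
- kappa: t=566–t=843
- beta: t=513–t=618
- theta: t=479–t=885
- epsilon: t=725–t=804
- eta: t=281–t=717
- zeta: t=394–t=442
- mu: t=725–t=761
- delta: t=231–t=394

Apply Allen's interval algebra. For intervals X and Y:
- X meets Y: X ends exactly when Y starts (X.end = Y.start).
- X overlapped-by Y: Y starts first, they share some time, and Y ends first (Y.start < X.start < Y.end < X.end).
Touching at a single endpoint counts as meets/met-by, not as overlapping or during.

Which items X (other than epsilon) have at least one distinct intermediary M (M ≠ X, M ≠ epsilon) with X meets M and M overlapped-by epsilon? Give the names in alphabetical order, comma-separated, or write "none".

none

Target epsilon = [t=725, t=804].
Intermediaries M with M overlapped-by epsilon: none.
Union: none.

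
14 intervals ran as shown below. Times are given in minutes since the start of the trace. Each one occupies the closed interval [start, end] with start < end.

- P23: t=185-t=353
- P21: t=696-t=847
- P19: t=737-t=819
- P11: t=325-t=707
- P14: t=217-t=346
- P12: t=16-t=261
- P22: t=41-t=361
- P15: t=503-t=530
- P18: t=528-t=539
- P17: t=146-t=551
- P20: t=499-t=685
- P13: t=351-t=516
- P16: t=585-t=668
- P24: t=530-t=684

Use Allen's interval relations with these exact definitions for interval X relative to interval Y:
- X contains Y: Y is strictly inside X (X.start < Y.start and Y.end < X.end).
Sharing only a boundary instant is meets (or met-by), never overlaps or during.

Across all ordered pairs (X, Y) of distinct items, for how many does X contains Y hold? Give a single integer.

20

Checking all 182 ordered pairs for relation 'contains'; matching pairs in alphabetical order:
(P11, P13): P11 contains P13 ✓
(P11, P15): P11 contains P15 ✓
(P11, P16): P11 contains P16 ✓
(P11, P18): P11 contains P18 ✓
(P11, P20): P11 contains P20 ✓
(P11, P24): P11 contains P24 ✓
(P17, P13): P17 contains P13 ✓
(P17, P14): P17 contains P14 ✓
(P17, P15): P17 contains P15 ✓
(P17, P18): P17 contains P18 ✓
(P17, P23): P17 contains P23 ✓
(P20, P15): P20 contains P15 ✓
(P20, P16): P20 contains P16 ✓
(P20, P18): P20 contains P18 ✓
(P20, P24): P20 contains P24 ✓
(P21, P19): P21 contains P19 ✓
(P22, P14): P22 contains P14 ✓
(P22, P23): P22 contains P23 ✓
(P23, P14): P23 contains P14 ✓
(P24, P16): P24 contains P16 ✓
Count: 20.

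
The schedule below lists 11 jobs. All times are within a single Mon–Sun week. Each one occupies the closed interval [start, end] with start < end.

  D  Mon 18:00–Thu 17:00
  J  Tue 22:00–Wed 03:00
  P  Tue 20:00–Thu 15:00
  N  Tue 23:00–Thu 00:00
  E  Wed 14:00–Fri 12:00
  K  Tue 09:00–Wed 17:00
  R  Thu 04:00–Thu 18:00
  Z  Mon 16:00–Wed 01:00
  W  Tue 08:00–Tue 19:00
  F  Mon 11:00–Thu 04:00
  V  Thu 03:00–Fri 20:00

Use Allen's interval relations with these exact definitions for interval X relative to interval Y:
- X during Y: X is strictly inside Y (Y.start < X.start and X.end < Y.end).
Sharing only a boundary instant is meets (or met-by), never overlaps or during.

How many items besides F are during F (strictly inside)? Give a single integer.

Target F = [Mon 11:00, Thu 04:00].
D [Mon 18:00, Thu 17:00] → overlapped-by → no.
E [Wed 14:00, Fri 12:00] → overlapped-by → no.
J [Tue 22:00, Wed 03:00] → during → counts.
K [Tue 09:00, Wed 17:00] → during → counts.
N [Tue 23:00, Thu 00:00] → during → counts.
P [Tue 20:00, Thu 15:00] → overlapped-by → no.
R [Thu 04:00, Thu 18:00] → met-by → no.
V [Thu 03:00, Fri 20:00] → overlapped-by → no.
W [Tue 08:00, Tue 19:00] → during → counts.
Z [Mon 16:00, Wed 01:00] → during → counts.
Total: 5.

5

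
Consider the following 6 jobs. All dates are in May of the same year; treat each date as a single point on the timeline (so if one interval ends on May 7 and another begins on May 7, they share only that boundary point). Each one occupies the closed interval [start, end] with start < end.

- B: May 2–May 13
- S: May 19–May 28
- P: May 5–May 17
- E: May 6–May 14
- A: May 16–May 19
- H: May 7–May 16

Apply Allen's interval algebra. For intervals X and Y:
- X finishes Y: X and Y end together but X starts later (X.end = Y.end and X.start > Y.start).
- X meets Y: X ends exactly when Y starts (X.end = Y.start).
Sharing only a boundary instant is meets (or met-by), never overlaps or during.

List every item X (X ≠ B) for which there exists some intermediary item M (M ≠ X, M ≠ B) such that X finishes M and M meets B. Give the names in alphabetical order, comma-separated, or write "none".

none

Target B = [May 2, May 13].
Intermediaries M with M meets B: none.
Union: none.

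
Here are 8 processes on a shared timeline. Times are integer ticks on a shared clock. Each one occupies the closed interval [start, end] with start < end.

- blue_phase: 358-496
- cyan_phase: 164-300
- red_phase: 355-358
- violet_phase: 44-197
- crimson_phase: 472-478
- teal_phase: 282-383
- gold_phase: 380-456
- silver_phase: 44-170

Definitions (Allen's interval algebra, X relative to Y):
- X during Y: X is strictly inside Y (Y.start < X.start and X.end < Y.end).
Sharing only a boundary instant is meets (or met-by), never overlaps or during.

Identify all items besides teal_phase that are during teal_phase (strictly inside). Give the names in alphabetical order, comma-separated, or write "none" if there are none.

red_phase

Target teal_phase = [282, 383].
blue_phase [358, 496] → overlapped-by → no.
crimson_phase [472, 478] → after → no.
cyan_phase [164, 300] → overlaps → no.
gold_phase [380, 456] → overlapped-by → no.
red_phase [355, 358] → during → yes.
silver_phase [44, 170] → before → no.
violet_phase [44, 197] → before → no.
Result: red_phase.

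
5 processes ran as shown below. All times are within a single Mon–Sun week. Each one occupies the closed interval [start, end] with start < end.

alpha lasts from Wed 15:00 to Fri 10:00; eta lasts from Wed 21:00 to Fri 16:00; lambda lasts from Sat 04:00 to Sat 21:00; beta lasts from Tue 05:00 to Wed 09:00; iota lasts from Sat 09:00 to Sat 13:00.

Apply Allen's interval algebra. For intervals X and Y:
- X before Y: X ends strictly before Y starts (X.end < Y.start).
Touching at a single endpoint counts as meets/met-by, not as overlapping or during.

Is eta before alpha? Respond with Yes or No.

No

eta = [Wed 21:00, Fri 16:00], alpha = [Wed 15:00, Fri 10:00].
Actual relation of eta to alpha: overlapped-by.
Asked whether 'before' holds → No.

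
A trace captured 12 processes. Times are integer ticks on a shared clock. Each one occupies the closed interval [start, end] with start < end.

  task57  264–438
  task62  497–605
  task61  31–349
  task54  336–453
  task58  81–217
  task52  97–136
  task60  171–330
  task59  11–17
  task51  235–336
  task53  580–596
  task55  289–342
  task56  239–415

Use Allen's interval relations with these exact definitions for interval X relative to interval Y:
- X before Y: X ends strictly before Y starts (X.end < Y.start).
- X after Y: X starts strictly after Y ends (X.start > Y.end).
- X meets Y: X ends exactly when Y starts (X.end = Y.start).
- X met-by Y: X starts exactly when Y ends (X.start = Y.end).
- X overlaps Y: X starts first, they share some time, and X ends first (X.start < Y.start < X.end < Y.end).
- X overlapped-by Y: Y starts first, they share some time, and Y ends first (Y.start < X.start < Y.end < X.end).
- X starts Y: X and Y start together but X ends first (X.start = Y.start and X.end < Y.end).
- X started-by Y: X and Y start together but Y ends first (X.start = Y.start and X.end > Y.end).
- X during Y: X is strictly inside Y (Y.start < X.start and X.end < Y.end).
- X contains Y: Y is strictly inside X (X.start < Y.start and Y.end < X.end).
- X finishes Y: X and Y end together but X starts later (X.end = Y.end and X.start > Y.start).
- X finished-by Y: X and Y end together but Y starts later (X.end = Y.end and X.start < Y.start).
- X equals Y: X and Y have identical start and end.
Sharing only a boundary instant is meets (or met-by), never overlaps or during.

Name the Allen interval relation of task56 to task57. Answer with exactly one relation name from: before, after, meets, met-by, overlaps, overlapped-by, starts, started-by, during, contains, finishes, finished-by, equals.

task56 = [239, 415]; task57 = [264, 438].
Compare endpoints: task56.start < task57.start, task56.start < task57.end, task56.end > task57.start, task56.end < task57.end.
That pattern is 'overlaps'.

overlaps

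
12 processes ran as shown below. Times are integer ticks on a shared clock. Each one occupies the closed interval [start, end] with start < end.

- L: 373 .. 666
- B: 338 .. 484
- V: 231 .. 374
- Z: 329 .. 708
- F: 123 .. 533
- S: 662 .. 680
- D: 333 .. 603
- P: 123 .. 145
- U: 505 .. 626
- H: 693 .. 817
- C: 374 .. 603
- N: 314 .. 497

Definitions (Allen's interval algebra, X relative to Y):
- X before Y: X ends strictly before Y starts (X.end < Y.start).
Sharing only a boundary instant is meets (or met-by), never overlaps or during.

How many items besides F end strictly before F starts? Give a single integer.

Target F = [123, 533].
B [338, 484] → during → no.
C [374, 603] → overlapped-by → no.
D [333, 603] → overlapped-by → no.
H [693, 817] → after → no.
L [373, 666] → overlapped-by → no.
N [314, 497] → during → no.
P [123, 145] → starts → no.
S [662, 680] → after → no.
U [505, 626] → overlapped-by → no.
V [231, 374] → during → no.
Z [329, 708] → overlapped-by → no.
Total: 0.

0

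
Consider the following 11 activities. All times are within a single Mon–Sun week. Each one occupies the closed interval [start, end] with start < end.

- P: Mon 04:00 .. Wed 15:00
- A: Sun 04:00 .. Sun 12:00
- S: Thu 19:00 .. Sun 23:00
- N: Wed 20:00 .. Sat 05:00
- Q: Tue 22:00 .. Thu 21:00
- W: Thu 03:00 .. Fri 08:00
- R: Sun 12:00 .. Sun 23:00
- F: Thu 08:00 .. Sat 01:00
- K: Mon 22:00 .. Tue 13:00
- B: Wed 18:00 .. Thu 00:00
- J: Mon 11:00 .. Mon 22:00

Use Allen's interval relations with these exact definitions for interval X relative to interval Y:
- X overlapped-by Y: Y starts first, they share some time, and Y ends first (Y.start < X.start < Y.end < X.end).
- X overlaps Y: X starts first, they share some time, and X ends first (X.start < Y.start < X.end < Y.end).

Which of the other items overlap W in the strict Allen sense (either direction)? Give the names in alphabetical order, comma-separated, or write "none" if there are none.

Target W = [Thu 03:00, Fri 08:00].
A [Sun 04:00, Sun 12:00] → after → no.
B [Wed 18:00, Thu 00:00] → before → no.
F [Thu 08:00, Sat 01:00] → overlapped-by → yes.
J [Mon 11:00, Mon 22:00] → before → no.
K [Mon 22:00, Tue 13:00] → before → no.
N [Wed 20:00, Sat 05:00] → contains → no.
P [Mon 04:00, Wed 15:00] → before → no.
Q [Tue 22:00, Thu 21:00] → overlaps → yes.
R [Sun 12:00, Sun 23:00] → after → no.
S [Thu 19:00, Sun 23:00] → overlapped-by → yes.
Result: F, Q, S.

F, Q, S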